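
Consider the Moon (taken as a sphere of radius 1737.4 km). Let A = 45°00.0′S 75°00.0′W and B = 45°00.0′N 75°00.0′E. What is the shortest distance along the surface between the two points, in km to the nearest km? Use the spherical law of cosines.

4819 km

In radians: φ₁ = -0.7854, φ₂ = 0.7854, Δλ = 150.000° = 2.6180 rad.
cos c = sin φ₁ sin φ₂ + cos φ₁ cos φ₂ cos Δλ = (-0.7071)(0.7071) + (0.7071)(0.7071)(-0.8660) = -0.93301,
so c = arccos(-0.93301) = 2.77349 rad.
Distance = R·c = 1737.4 × 2.7735 ≈ 4819 km.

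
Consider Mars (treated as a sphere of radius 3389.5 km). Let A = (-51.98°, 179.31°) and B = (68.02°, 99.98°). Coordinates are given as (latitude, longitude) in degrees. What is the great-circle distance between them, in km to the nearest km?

7895 km

In radians: φ₁ = -0.9072, φ₂ = 1.1872, Δλ = -79.330° = -1.3846 rad.
Haversine: a = sin²(Δφ/2) + cos φ₁ cos φ₂ sin²(Δλ/2) = 0.7500 + (0.6159)(0.3743)(0.4074) = 0.84393.
Central angle c = 2·arcsin(√a) = 2.32932 rad.
Distance = R·c = 3389.5 × 2.3293 ≈ 7895 km.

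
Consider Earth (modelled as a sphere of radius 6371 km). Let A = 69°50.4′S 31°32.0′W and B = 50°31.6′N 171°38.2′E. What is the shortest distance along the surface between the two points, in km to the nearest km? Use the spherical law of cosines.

In radians: φ₁ = -1.2189, φ₂ = 0.8819, Δλ = -156.830° = -2.7372 rad.
cos c = sin φ₁ sin φ₂ + cos φ₁ cos φ₂ cos Δλ = (-0.9387)(0.7719) + (0.3446)(0.6357)(-0.9193) = -0.92605,
so c = arccos(-0.92605) = 2.75461 rad.
Distance = R·c = 6371 × 2.7546 ≈ 17550 km.

17550 km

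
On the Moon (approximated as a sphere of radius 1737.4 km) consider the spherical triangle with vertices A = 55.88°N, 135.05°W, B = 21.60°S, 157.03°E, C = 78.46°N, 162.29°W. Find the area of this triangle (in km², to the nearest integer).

Side lengths (central angles): a = 1.7922, b = 0.4253, c = 1.6797 rad; semiperimeter s = 1.9486.
By l'Huilier's theorem, tan(E/4) = √[tan(s/2) tan((s−a)/2) tan((s−b)/2) tan((s−c)/2)], giving spherical excess E = 0.4857 rad.
Area = E·R² = 0.4857 × (1737.4)² ≈ 1466077 km².

1466077 km²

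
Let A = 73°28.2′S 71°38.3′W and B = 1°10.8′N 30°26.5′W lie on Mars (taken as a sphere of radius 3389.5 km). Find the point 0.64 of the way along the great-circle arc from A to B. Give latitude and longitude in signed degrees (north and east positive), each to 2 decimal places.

-26.62°, -36.27°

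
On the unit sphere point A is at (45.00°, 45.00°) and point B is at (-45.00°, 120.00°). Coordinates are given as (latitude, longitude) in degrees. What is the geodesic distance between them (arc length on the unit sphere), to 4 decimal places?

1.9504

In radians: φ₁ = 0.7854, φ₂ = -0.7854, Δλ = 75.000° = 1.3090 rad.
cos c = sin φ₁ sin φ₂ + cos φ₁ cos φ₂ cos Δλ = (0.7071)(-0.7071) + (0.7071)(0.7071)(0.2588) = -0.37059,
so c = arccos(-0.37059) = 1.95044 rad.
On the unit sphere the arc length equals the central angle: 1.9504.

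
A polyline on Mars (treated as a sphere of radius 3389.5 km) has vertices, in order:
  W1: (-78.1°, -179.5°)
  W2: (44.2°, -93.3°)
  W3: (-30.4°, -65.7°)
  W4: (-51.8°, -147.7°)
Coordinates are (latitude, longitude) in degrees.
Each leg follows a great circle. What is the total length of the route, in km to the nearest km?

16141 km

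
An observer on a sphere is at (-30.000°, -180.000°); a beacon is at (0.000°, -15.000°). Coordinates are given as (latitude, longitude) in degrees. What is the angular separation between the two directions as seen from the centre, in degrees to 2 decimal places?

146.77°

Let φ₁ = -0.5236 rad, φ₂ = 0.0000 rad, and Δλ = 2.8798 rad.
cos c = sin φ₁ sin φ₂ + cos φ₁ cos φ₂ cos Δλ = (-0.5000)(0.0000) + (0.8660)(1.0000)(-0.9659) = -0.83652,
so c = arccos(-0.83652) = 2.56169 rad.
So the angular separation is 146.77°.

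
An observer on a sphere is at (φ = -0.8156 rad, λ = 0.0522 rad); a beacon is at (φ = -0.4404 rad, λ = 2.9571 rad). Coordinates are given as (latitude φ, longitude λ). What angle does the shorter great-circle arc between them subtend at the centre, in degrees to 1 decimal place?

107.0°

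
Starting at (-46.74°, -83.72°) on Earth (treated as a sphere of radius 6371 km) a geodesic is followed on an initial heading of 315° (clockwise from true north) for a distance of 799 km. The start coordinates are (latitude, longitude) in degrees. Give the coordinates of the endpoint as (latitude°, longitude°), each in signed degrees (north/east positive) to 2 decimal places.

-41.45°, -90.50°

Angular distance δ = d/R = 799/6371 = 0.12541 rad; initial bearing θ = 5.4978 rad.
sin φ₂ = sin φ₁ cos δ + cos φ₁ sin δ cos θ = (-0.7283)(0.9921) + (0.6853)(0.1251)(0.7071) = -0.6619, so φ₂ = -41.45°.
Δλ = atan2(sin θ sin δ cos φ₁, cos δ − sin φ₁ sin φ₂) = atan2(-0.0606, 0.5101) = -6.776°.
λ₂ = -83.720° − 6.776° = -90.50°.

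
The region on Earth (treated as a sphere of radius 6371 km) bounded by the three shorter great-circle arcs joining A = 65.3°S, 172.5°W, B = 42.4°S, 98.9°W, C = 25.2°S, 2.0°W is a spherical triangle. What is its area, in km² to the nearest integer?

Side lengths (central angles): a = 1.3625, b = 1.5569, c = 0.7958 rad; semiperimeter s = 1.8576.
By l'Huilier's theorem, tan(E/4) = √[tan(s/2) tan((s−a)/2) tan((s−b)/2) tan((s−c)/2)], giving spherical excess E = 0.6867 rad.
Area = E·R² = 0.6867 × (6371)² ≈ 27873476 km².

27873476 km²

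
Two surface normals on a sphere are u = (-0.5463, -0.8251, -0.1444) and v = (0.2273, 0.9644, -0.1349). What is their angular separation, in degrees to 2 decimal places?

154.21°

u·v = -0.9004; |u| = 1.0000, |v| = 1.0000.
cos θ = (u·v)/(|u||v|) = -0.9004, so θ = 154.21°.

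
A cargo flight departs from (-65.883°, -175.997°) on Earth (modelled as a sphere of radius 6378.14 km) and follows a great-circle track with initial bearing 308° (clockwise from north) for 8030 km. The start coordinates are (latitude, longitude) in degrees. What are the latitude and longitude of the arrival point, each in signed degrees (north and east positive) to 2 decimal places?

-2.33°, 135.36°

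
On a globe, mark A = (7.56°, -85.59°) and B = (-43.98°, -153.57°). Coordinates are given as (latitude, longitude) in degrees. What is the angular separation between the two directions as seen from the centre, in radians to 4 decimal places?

1.3938 rad

Let φ₁ = 0.1319 rad, φ₂ = -0.7676 rad, and Δλ = -1.1865 rad.
Haversine: a = sin²(Δφ/2) + cos φ₁ cos φ₂ sin²(Δλ/2) = 0.1890 + (0.9913)(0.7196)(0.3125) = 0.41196.
Central angle c = 2·arcsin(√a) = 1.39378 rad.
So the angular separation is 1.3938 rad.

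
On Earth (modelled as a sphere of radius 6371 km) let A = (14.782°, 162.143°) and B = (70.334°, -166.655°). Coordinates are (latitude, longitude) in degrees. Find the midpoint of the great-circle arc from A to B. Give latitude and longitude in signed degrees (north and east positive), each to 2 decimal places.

Central angle δ = 1.0256 rad. Interpolating on the sphere with fraction f = 0.5:
P = [sin((1−f)δ)·A + sin(fδ)·B] / sin δ = 0.5738·A + 0.5738·B in Cartesian coordinates,
giving P = (-0.7160, 0.1256, 0.6867), i.e. latitude 43.37°, longitude 170.05°.

43.37°, 170.05°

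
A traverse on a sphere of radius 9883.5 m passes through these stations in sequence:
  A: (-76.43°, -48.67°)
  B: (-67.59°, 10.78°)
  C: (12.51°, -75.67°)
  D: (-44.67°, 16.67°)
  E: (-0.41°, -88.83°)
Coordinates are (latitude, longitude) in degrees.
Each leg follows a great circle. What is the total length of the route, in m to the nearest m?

55289 m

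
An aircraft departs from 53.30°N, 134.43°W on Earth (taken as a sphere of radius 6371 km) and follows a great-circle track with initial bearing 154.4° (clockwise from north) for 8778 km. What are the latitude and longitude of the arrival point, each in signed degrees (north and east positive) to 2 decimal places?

-22.04°, -107.21°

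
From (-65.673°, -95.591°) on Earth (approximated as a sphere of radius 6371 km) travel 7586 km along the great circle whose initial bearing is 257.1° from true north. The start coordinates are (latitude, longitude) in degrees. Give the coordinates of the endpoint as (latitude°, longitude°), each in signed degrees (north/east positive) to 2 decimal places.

Angular distance δ = d/R = 7586/6371 = 1.19071 rad; initial bearing θ = 4.4872 rad.
sin φ₂ = sin φ₁ cos δ + cos φ₁ sin δ cos θ = (-0.9112)(0.3710) + (0.4119)(0.9286)(-0.2233) = -0.4235, so φ₂ = -25.05°.
Δλ = atan2(sin θ sin δ cos φ₁, cos δ − sin φ₁ sin φ₂) = atan2(-0.3729, -0.0149) = -92.282°.
λ₂ = -95.591° − 92.282° = -187.87° → 172.13° after wrapping to (−180°, 180°].

-25.05°, 172.13°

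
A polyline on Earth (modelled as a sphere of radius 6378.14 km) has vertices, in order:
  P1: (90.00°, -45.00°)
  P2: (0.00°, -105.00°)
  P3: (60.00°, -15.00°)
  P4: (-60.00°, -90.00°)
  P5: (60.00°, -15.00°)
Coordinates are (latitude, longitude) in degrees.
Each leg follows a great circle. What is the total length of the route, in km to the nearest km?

49706 km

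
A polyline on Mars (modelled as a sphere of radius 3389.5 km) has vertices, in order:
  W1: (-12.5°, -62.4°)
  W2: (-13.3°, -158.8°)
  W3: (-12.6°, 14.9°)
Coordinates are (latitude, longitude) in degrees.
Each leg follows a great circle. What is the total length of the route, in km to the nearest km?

14587 km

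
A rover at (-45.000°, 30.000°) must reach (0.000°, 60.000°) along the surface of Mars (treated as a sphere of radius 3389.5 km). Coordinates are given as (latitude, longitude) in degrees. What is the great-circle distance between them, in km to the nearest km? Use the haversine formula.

In radians: φ₁ = -0.7854, φ₂ = 0.0000, Δλ = 30.000° = 0.5236 rad.
Haversine: a = sin²(Δφ/2) + cos φ₁ cos φ₂ sin²(Δλ/2) = 0.1464 + (0.7071)(1.0000)(0.0670) = 0.19381.
Central angle c = 2·arcsin(√a) = 0.91174 rad.
Distance = R·c = 3389.5 × 0.9117 ≈ 3090 km.

3090 km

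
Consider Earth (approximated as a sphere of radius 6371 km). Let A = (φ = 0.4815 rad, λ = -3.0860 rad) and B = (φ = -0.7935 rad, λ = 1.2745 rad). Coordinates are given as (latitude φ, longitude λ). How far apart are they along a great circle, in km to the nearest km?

13675 km

In radians: φ₁ = 0.4815, φ₂ = -0.7935, Δλ = -110.162° = -1.9227 rad.
cos c = sin φ₁ sin φ₂ + cos φ₁ cos φ₂ cos Δλ = (0.4631)(-0.7128) + (0.8863)(0.7014)(-0.3447) = -0.54436,
so c = arccos(-0.54436) = 2.14642 rad.
Distance = R·c = 6371 × 2.1464 ≈ 13675 km.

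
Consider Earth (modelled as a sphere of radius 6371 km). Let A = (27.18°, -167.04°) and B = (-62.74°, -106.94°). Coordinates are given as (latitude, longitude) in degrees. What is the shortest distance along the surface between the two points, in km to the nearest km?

Let φ₁ = 0.4744 rad, φ₂ = -1.0950 rad, and Δλ = 1.0489 rad.
cos c = sin φ₁ sin φ₂ + cos φ₁ cos φ₂ cos Δλ = (0.4568)(-0.8889) + (0.8896)(0.4580)(0.4985) = -0.20295,
so c = arccos(-0.20295) = 1.77516 rad.
Distance = R·c = 6371 × 1.7752 ≈ 11310 km.

11310 km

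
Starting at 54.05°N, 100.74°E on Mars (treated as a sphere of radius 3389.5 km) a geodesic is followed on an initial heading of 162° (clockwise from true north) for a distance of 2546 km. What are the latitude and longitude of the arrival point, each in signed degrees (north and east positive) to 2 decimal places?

12.16°, 113.20°

Angular distance δ = d/R = 2546/3389.5 = 0.75114 rad; initial bearing θ = 2.8274 rad.
sin φ₂ = sin φ₁ cos δ + cos φ₁ sin δ cos θ = (0.8095)(0.7309) + (0.5871)(0.6825)(-0.9511) = 0.2106, so φ₂ = 12.16°.
Δλ = atan2(sin θ sin δ cos φ₁, cos δ − sin φ₁ sin φ₂) = atan2(0.1238, 0.5604) = 12.459°.
λ₂ = 100.740° + 12.459° = 113.20°.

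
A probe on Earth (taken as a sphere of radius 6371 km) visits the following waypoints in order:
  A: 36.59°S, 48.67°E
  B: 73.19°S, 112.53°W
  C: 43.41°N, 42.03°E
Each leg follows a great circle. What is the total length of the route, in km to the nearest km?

24175 km

Leg A→B: central angle 1.2124 rad, distance 7724.0 km.
Leg B→C: central angle 2.5822 rad, distance 16451.1 km.
Total: 7724.0 + 16451.1 ≈ 24175 km.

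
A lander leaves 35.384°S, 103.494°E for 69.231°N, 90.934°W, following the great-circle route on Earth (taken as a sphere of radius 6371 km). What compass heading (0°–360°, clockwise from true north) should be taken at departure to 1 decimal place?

8.9°

Δλ = 165.572° = 2.8898 rad.
y = sin Δλ · cos φ₂ = (0.2492)(0.3546) = 0.0884
x = cos φ₁ sin φ₂ − sin φ₁ cos φ₂ cos Δλ = (0.8153)(0.9350) − (-0.5791)(0.3546)(-0.9685) = 0.5635
θ = atan2(y, x) = 8.91°, so the bearing is 8.9°.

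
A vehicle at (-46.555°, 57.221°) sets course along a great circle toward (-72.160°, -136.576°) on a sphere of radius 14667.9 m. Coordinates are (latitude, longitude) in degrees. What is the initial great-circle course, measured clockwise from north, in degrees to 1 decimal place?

175.2°

Δλ = 166.203° = 2.9008 rad.
y = sin Δλ · cos φ₂ = (0.2385)(0.3064) = 0.0731
x = cos φ₁ sin φ₂ − sin φ₁ cos φ₂ cos Δλ = (0.6877)(-0.9519) − (-0.7260)(0.3064)(-0.9711) = -0.8706
θ = atan2(y, x) = 175.20°, so the bearing is 175.2°.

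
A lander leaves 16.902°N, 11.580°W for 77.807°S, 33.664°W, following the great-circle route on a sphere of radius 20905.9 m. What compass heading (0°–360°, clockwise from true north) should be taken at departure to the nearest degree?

185°

Δλ = -22.084° = -0.3854 rad.
y = sin Δλ · cos φ₂ = (-0.3760)(0.2112) = -0.0794
x = cos φ₁ sin φ₂ − sin φ₁ cos φ₂ cos Δλ = (0.9568)(-0.9774) − (0.2907)(0.2112)(0.9266) = -0.9921
θ = atan2(y, x) = -175.42°; adding 360° gives 185°.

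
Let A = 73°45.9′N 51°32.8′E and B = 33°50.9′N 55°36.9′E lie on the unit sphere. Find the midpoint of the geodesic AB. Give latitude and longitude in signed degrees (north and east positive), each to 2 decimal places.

53.82°, 54.59°

Central angle δ = 0.6976 rad. Interpolating on the sphere with fraction f = 0.5:
P = [sin((1−f)δ)·A + sin(fδ)·B] / sin δ = 0.5320·A + 0.5320·B in Cartesian coordinates,
giving P = (0.3420, 0.4811, 0.8072), i.e. latitude 53.82°, longitude 54.59°.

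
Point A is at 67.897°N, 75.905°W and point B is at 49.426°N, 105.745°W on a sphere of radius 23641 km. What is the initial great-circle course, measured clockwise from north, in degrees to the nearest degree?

Δλ = -29.840° = -0.5208 rad.
y = sin Δλ · cos φ₂ = (-0.4976)(0.6504) = -0.3236
x = cos φ₁ sin φ₂ − sin φ₁ cos φ₂ cos Δλ = (0.3763)(0.7596) − (0.9265)(0.6504)(0.8674) = -0.2369
θ = atan2(y, x) = -126.21°; adding 360° gives 234°.

234°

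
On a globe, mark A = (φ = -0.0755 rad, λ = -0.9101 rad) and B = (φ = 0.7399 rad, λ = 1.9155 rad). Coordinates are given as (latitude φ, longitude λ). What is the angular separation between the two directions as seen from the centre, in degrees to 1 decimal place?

138.7°

Let φ₁ = -0.0755 rad, φ₂ = 0.7399 rad, and Δλ = 2.8256 rad.
cos c = sin φ₁ sin φ₂ + cos φ₁ cos φ₂ cos Δλ = (-0.0754)(0.6742) + (0.9972)(0.7385)(-0.9505) = -0.75082,
so c = arccos(-0.75082) = 2.42011 rad.
So the angular separation is 138.7°.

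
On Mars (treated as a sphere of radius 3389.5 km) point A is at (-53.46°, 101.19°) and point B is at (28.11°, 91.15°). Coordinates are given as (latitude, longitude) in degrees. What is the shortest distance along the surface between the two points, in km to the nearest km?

4853 km

In radians: φ₁ = -0.9331, φ₂ = 0.4906, Δλ = -10.040° = -0.1752 rad.
cos c = sin φ₁ sin φ₂ + cos φ₁ cos φ₂ cos Δλ = (-0.8034)(0.4712) + (0.5954)(0.8820)(0.9847) = 0.13856,
so c = arccos(0.13856) = 1.43179 rad.
Distance = R·c = 3389.5 × 1.4318 ≈ 4853 km.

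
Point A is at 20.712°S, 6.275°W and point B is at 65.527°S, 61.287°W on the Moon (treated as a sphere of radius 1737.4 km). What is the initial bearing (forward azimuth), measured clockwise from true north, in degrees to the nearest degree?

204°

Δλ = -55.012° = -0.9601 rad.
y = sin Δλ · cos φ₂ = (-0.8193)(0.4143) = -0.3394
x = cos φ₁ sin φ₂ − sin φ₁ cos φ₂ cos Δλ = (0.9354)(-0.9102) − (-0.3537)(0.4143)(0.5734) = -0.7673
θ = atan2(y, x) = -156.14°; adding 360° gives 204°.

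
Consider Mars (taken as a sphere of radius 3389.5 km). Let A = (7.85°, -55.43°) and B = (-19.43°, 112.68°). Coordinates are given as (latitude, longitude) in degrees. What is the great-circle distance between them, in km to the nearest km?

With latitudes φ₁ = 7.850°, φ₂ = -19.430° and longitude difference Δλ = 168.110°:
cos c = sin φ₁ sin φ₂ + cos φ₁ cos φ₂ cos Δλ = (0.1366)(-0.3327) + (0.9906)(0.9430)(-0.9785) = -0.95960,
so c = arccos(-0.95960) = 2.85638 rad.
Distance = R·c = 3389.5 × 2.8564 ≈ 9682 km.

9682 km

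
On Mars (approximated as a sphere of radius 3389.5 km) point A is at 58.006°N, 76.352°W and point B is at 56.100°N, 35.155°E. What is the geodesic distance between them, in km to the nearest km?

3162 km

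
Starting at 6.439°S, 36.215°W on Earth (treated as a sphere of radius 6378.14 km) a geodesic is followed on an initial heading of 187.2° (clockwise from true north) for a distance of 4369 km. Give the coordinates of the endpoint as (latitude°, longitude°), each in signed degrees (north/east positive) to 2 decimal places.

-45.28°, -42.69°

Angular distance δ = d/R = 4369/6378.14 = 0.68500 rad; initial bearing θ = 3.2673 rad.
sin φ₂ = sin φ₁ cos δ + cos φ₁ sin δ cos θ = (-0.1121)(0.7744) + (0.9937)(0.6327)(-0.9921) = -0.7106, so φ₂ = -45.28°.
Δλ = atan2(sin θ sin δ cos φ₁, cos δ − sin φ₁ sin φ₂) = atan2(-0.0788, 0.6947) = -6.471°.
λ₂ = -36.215° − 6.471° = -42.69°.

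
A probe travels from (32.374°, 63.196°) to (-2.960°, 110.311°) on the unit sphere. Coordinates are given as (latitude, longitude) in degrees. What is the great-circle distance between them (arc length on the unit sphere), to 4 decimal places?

0.9928

Let φ₁ = 0.5650 rad, φ₂ = -0.0517 rad, and Δλ = 0.8223 rad.
cos c = sin φ₁ sin φ₂ + cos φ₁ cos φ₂ cos Δλ = (0.5354)(-0.0516) + (0.8446)(0.9987)(0.6805) = 0.54634,
so c = arccos(0.54634) = 0.99281 rad.
On the unit sphere the arc length equals the central angle: 0.9928.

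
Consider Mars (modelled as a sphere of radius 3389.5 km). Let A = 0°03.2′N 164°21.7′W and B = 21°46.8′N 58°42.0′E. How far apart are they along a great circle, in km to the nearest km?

7850 km

In radians: φ₁ = 0.0009, φ₂ = 0.3801, Δλ = -136.938° = -2.3900 rad.
Haversine: a = sin²(Δφ/2) + cos φ₁ cos φ₂ sin²(Δλ/2) = 0.0355 + (1.0000)(0.9286)(0.8653) = 0.83906.
Central angle c = 2·arcsin(√a) = 2.31600 rad.
Distance = R·c = 3389.5 × 2.3160 ≈ 7850 km.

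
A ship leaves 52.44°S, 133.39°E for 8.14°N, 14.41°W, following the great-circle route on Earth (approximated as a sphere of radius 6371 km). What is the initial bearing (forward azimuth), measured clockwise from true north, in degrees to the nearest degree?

222°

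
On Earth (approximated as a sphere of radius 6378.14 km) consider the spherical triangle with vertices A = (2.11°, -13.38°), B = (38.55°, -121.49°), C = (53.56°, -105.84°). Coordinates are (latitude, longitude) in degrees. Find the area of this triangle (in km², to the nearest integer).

Side lengths (central angles): a = 0.3218, b = 1.5667, c = 1.7926 rad; semiperimeter s = 1.8405.
By l'Huilier's theorem, tan(E/4) = √[tan(s/2) tan((s−a)/2) tan((s−b)/2) tan((s−c)/2)], giving spherical excess E = 0.2564 rad.
Area = E·R² = 0.2564 × (6378.14)² ≈ 10431509 km².

10431509 km²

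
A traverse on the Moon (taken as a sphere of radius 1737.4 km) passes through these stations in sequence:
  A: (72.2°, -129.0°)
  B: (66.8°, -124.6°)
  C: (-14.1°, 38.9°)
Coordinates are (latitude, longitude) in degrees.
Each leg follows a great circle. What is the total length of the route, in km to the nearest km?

Leg A→B: central angle 0.0979 rad, distance 170.2 km.
Leg B→C: central angle 2.2022 rad, distance 3826.1 km.
Total: 170.2 + 3826.1 ≈ 3996 km.

3996 km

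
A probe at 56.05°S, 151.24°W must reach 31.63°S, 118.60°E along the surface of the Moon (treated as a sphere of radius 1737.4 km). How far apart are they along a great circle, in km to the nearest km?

1950 km

Let φ₁ = -0.9783 rad, φ₂ = -0.5520 rad, and Δλ = -1.5736 rad.
cos c = sin φ₁ sin φ₂ + cos φ₁ cos φ₂ cos Δλ = (-0.8295)(-0.5244) + (0.5585)(0.8515)(-0.0028) = 0.43370,
so c = arccos(0.43370) = 1.12220 rad.
Distance = R·c = 1737.4 × 1.1222 ≈ 1950 km.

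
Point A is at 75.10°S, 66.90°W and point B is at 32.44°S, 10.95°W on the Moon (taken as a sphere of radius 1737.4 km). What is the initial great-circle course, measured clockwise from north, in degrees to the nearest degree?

65°

With φ₁ = -1.3107, φ₂ = -0.5662, Δλ = 0.9765 rad, the forward-azimuth formula gives
θ = atan2( sin Δλ cos φ₂ , cos φ₁ sin φ₂ − sin φ₁ cos φ₂ cos Δλ ) = atan2(0.6993, 0.3187) = 65.50°.
So the initial bearing is 65°.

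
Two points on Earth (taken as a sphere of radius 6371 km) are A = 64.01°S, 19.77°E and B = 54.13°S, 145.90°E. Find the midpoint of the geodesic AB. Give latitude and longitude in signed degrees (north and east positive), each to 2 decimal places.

Central angle δ = 0.9557 rad. Interpolating on the sphere with fraction f = 0.5:
P = [sin((1−f)δ)·A + sin(fδ)·B] / sin δ = 0.5631·A + 0.5631·B in Cartesian coordinates,
giving P = (-0.0410, 0.2684, -0.9624), i.e. latitude -74.24°, longitude 98.68°.

-74.24°, 98.68°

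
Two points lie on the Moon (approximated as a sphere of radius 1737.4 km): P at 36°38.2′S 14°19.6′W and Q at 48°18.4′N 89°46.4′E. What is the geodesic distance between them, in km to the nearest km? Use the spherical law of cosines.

3795 km

Let φ₁ = -0.6394 rad, φ₂ = 0.8431 rad, and Δλ = 1.8169 rad.
cos c = sin φ₁ sin φ₂ + cos φ₁ cos φ₂ cos Δλ = (-0.5967)(0.7467) + (0.8024)(0.6651)(-0.2436) = -0.57562,
so c = arccos(-0.57562) = 2.18416 rad.
Distance = R·c = 1737.4 × 2.1842 ≈ 3795 km.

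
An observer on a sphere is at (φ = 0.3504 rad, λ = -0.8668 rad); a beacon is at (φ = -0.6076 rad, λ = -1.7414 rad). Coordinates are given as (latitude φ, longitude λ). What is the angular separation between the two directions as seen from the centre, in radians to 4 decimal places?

In radians: φ₁ = 0.3504, φ₂ = -0.6076, Δλ = -50.111° = -0.8746 rad.
Haversine: a = sin²(Δφ/2) + cos φ₁ cos φ₂ sin²(Δλ/2) = 0.2124 + (0.9392)(0.8210)(0.1793) = 0.35072.
Central angle c = 2·arcsin(√a) = 1.26762 rad.
So the angular separation is 1.2676 rad.

1.2676 rad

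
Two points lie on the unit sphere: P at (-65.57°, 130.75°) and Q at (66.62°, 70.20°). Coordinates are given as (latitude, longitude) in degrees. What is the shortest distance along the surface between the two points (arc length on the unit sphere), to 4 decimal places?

With latitudes φ₁ = -65.570°, φ₂ = 66.620° and longitude difference Δλ = -60.550°:
cos c = sin φ₁ sin φ₂ + cos φ₁ cos φ₂ cos Δλ = (-0.9105)(0.9179) + (0.4136)(0.3968)(0.4917) = -0.75502,
so c = arccos(-0.75502) = 2.42648 rad.
On the unit sphere the arc length equals the central angle: 2.4265.

2.4265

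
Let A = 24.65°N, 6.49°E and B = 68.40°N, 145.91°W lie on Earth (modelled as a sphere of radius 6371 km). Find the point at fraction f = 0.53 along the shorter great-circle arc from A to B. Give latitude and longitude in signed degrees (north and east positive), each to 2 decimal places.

68.07°, -12.41°

The central angle between A and B is δ = 1.4794 rad.
With f = 0.53, the slerp weights are sin((1−f)δ)/sin δ = 0.6433 and sin(fδ)/sin δ = 0.7091.
Weighted sum of the unit vectors: (0.6433)·(0.9030,0.1027,0.4171) + (0.7091)·(-0.3049,-0.2063,0.9298) = (0.3648, -0.0802, 0.9276).
Converting back: φ = atan2(z, √(x²+y²)) = 68.07°, λ = atan2(y, x) = -12.41°.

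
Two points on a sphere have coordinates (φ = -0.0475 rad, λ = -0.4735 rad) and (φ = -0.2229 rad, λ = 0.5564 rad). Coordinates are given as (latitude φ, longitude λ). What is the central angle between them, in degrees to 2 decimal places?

59.20°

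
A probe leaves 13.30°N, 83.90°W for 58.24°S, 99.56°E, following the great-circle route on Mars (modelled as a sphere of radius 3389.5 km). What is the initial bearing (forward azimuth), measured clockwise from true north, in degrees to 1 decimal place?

Δλ = -176.540° = -3.0812 rad.
y = sin Δλ · cos φ₂ = (-0.0604)(0.5264) = -0.0318
x = cos φ₁ sin φ₂ − sin φ₁ cos φ₂ cos Δλ = (0.9732)(-0.8503) − (0.2300)(0.5264)(-0.9982) = -0.7066
θ = atan2(y, x) = -177.43°; adding 360° gives 182.6°.

182.6°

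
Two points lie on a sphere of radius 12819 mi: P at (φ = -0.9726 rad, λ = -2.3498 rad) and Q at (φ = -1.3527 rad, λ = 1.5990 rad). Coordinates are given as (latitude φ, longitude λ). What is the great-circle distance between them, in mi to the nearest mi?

With latitudes φ₁ = -55.726°, φ₂ = -77.504° and longitude difference Δλ = -133.750°:
cos c = sin φ₁ sin φ₂ + cos φ₁ cos φ₂ cos Δλ = (-0.8264)(-0.9763) + (0.5632)(0.2164)(-0.6915) = 0.72252,
so c = arccos(0.72252) = 0.76336 rad.
Distance = R·c = 12819 × 0.7634 ≈ 9786 mi.

9786 mi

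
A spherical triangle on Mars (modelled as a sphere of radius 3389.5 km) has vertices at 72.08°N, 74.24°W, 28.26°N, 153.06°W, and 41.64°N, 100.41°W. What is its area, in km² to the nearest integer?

Side lengths (central angles): a = 0.7757, b = 0.5761, c = 1.0437 rad; semiperimeter s = 1.1977.
By l'Huilier's theorem, tan(E/4) = √[tan(s/2) tan((s−a)/2) tan((s−b)/2) tan((s−c)/2)], giving spherical excess E = 0.2405 rad.
Area = E·R² = 0.2405 × (3389.5)² ≈ 2763300 km².

2763300 km²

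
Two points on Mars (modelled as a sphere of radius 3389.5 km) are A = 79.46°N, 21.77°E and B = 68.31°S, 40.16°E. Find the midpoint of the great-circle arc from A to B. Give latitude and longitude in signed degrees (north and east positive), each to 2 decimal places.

5.64°, 34.10°

The central angle between A and B is δ = 2.5856 rad.
With f = 0.5, the slerp weights are sin((1−f)δ)/sin δ = 1.8219 and sin(fδ)/sin δ = 1.8219.
Weighted sum of the unit vectors: (1.8219)·(0.1699,0.0678,0.9831) + (1.8219)·(0.2825,0.2384,-0.9292) = (0.8241, 0.5579, 0.0983).
Converting back: φ = atan2(z, √(x²+y²)) = 5.64°, λ = atan2(y, x) = 34.10°.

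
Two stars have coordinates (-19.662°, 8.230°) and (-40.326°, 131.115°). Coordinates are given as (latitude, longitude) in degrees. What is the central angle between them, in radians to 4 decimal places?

In radians: φ₁ = -0.3432, φ₂ = -0.7038, Δλ = 122.885° = 2.1447 rad.
Haversine: a = sin²(Δφ/2) + cos φ₁ cos φ₂ sin²(Δλ/2) = 0.0322 + (0.9417)(0.7624)(0.7715) = 0.58603.
Central angle c = 2·arcsin(√a) = 1.74371 rad.
So the angular separation is 1.7437 rad.

1.7437 rad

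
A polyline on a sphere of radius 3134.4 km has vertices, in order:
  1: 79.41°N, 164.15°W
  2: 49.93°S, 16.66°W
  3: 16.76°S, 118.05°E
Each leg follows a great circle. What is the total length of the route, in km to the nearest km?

13716 km

Leg 1→2: central angle 2.5906 rad, distance 8119.9 km.
Leg 2→3: central angle 1.7854 rad, distance 5596.2 km.
Total: 8119.9 + 5596.2 ≈ 13716 km.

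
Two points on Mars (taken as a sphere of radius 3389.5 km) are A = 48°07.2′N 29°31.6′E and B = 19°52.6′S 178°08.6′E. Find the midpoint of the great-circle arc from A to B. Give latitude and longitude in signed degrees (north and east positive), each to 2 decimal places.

38.53°, 134.97°

The central angle between A and B is δ = 2.4801 rad.
With f = 0.5, the slerp weights are sin((1−f)δ)/sin δ = 1.5397 and sin(fδ)/sin δ = 1.5397.
Weighted sum of the unit vectors: (1.5397)·(0.5809,0.3290,0.7445) + (1.5397)·(-0.9399,0.0305,-0.3400) = (-0.5529, 0.5535, 0.6229).
Converting back: φ = atan2(z, √(x²+y²)) = 38.53°, λ = atan2(y, x) = 134.97°.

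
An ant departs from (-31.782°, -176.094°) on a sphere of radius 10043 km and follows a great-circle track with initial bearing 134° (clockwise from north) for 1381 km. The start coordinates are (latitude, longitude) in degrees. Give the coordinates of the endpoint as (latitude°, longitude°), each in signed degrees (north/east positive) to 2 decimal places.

-37.06°, -169.00°

Angular distance δ = d/R = 1381/10043 = 0.13751 rad; initial bearing θ = 2.3387 rad.
sin φ₂ = sin φ₁ cos δ + cos φ₁ sin δ cos θ = (-0.5267)(0.9906) + (0.8501)(0.1371)(-0.6947) = -0.6027, so φ₂ = -37.06°.
Δλ = atan2(sin θ sin δ cos φ₁, cos δ − sin φ₁ sin φ₂) = atan2(0.0838, 0.6731) = 7.098°.
λ₂ = -176.094° + 7.098° = -169.00°.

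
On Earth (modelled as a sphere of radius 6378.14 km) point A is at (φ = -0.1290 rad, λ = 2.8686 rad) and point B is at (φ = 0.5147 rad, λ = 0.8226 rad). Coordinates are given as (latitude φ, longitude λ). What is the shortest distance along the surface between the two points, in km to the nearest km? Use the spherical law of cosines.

In radians: φ₁ = -0.1290, φ₂ = 0.5147, Δλ = -117.227° = -2.0460 rad.
cos c = sin φ₁ sin φ₂ + cos φ₁ cos φ₂ cos Δλ = (-0.1286)(0.4923) + (0.9917)(0.8704)(-0.4575) = -0.45826,
so c = arccos(-0.45826) = 2.04683 rad.
Distance = R·c = 6378.14 × 2.0468 ≈ 13055 km.

13055 km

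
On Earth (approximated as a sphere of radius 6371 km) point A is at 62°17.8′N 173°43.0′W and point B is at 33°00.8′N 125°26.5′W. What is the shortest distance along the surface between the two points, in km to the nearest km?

4683 km

In radians: φ₁ = 1.0873, φ₂ = 0.5762, Δλ = 48.275° = 0.8426 rad.
cos c = sin φ₁ sin φ₂ + cos φ₁ cos φ₂ cos Δλ = (0.8854)(0.5448) + (0.4649)(0.8385)(0.6656) = 0.74183,
so c = arccos(0.74183) = 0.73499 rad.
Distance = R·c = 6371 × 0.7350 ≈ 4683 km.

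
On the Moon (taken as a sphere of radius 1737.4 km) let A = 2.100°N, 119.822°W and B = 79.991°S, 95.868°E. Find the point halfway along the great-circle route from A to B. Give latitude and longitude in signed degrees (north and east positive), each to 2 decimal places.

-47.65°, -126.56°

The central angle between A and B is δ = 1.7489 rad.
With f = 0.5, the slerp weights are sin((1−f)δ)/sin δ = 0.7795 and sin(fδ)/sin δ = 0.7795.
Weighted sum of the unit vectors: (0.7795)·(-0.4970,-0.8670,0.0366) + (0.7795)·(-0.0178,0.1729,-0.9848) = (-0.4012, -0.5411, -0.7391).
Converting back: φ = atan2(z, √(x²+y²)) = -47.65°, λ = atan2(y, x) = -126.56°.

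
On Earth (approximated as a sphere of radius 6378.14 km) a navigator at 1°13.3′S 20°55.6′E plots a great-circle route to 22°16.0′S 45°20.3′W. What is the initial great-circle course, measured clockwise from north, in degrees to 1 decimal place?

246.4°

With φ₁ = -0.0213, φ₂ = -0.3886, Δλ = -1.1565 rad, the forward-azimuth formula gives
θ = atan2( sin Δλ cos φ₂ , cos φ₁ sin φ₂ − sin φ₁ cos φ₂ cos Δλ ) = atan2(-0.8472, -0.3709) = -113.64°.
Adding 360° brings this into [0°, 360°): 246.4°.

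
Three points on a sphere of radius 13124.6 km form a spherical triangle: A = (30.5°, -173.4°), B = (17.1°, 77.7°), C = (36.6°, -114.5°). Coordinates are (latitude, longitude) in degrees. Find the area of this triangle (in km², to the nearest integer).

179770341 km²

Side lengths (central angles): a = 2.1830, b = 0.8501, c = 1.6886 rad; semiperimeter s = 2.3609.
By l'Huilier's theorem, tan(E/4) = √[tan(s/2) tan((s−a)/2) tan((s−b)/2) tan((s−c)/2)], giving spherical excess E = 1.0436 rad.
Area = E·R² = 1.0436 × (13124.6)² ≈ 179770341 km².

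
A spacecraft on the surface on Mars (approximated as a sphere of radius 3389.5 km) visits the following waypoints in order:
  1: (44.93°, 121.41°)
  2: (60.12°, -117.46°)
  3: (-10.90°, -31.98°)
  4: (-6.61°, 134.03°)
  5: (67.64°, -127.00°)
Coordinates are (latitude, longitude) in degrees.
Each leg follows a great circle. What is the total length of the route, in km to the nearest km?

Leg 1→2: central angle 1.1263 rad, distance 3817.5 km.
Leg 2→3: central angle 1.6965 rad, distance 5750.4 km.
Leg 3→4: central angle 2.7511 rad, distance 9324.9 km.
Leg 4→5: central angle 1.7369 rad, distance 5887.3 km.
Total: 3817.5 + 5750.4 + 9324.9 + 5887.3 ≈ 24780 km.

24780 km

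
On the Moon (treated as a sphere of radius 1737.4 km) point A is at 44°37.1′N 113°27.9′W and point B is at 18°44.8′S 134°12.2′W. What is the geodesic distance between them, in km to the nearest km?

Let φ₁ = 0.7787 rad, φ₂ = -0.3272 rad, and Δλ = -0.3620 rad.
cos c = sin φ₁ sin φ₂ + cos φ₁ cos φ₂ cos Δλ = (0.7024)(-0.3214) + (0.7118)(0.9469)(0.9352) = 0.40463,
so c = arccos(0.40463) = 1.15422 rad.
Distance = R·c = 1737.4 × 1.1542 ≈ 2005 km.

2005 km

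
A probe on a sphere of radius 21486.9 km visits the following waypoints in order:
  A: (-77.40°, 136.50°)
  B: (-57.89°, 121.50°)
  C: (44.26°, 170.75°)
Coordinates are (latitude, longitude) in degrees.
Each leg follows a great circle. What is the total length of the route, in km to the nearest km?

Leg A→B: central angle 0.3522 rad, distance 7566.7 km.
Leg B→C: central angle 1.9205 rad, distance 41266.5 km.
Total: 7566.7 + 41266.5 ≈ 48833 km.

48833 km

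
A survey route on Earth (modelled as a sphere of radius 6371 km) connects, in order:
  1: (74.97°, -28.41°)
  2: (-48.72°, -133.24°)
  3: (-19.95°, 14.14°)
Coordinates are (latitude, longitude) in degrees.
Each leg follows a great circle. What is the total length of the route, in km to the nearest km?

27325 km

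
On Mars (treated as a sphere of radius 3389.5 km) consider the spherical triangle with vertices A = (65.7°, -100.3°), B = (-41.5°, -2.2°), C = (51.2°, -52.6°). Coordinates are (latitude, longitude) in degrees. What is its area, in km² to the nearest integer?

Side lengths (central angles): a = 1.7898, b = 0.4868, c = 2.2749 rad; semiperimeter s = 2.2757.
By l'Huilier's theorem, tan(E/4) = √[tan(s/2) tan((s−a)/2) tan((s−b)/2) tan((s−c)/2)], giving spherical excess E = 0.0679 rad.
Area = E·R² = 0.0679 × (3389.5)² ≈ 779953 km².

779953 km²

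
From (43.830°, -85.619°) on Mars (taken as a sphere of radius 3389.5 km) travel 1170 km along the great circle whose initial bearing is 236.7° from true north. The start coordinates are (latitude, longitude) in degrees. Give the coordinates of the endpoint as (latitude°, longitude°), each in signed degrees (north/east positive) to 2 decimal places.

31.18°, -104.92°

Angular distance δ = d/R = 1170/3389.5 = 0.34518 rad; initial bearing θ = 4.1312 rad.
sin φ₂ = sin φ₁ cos δ + cos φ₁ sin δ cos θ = (0.6925)(0.9410) + (0.7214)(0.3384)(-0.5490) = 0.5177, so φ₂ = 31.18°.
Δλ = atan2(sin θ sin δ cos φ₁, cos δ − sin φ₁ sin φ₂) = atan2(-0.2040, 0.5825) = -19.302°.
λ₂ = -85.619° − 19.302° = -104.92°.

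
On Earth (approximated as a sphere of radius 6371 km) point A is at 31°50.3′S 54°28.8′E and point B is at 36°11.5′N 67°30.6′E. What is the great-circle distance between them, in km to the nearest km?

In radians: φ₁ = -0.5557, φ₂ = 0.6317, Δλ = 13.030° = 0.2274 rad.
Haversine: a = sin²(Δφ/2) + cos φ₁ cos φ₂ sin²(Δλ/2) = 0.3129 + (0.8495)(0.8070)(0.0129) = 0.32177.
Central angle c = 2·arcsin(√a) = 1.20631 rad.
Distance = R·c = 6371 × 1.2063 ≈ 7685 km.

7685 km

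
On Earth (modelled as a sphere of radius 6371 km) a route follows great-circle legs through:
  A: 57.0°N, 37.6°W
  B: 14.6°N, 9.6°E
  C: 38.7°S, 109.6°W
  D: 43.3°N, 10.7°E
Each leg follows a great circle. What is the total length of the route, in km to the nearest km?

34770 km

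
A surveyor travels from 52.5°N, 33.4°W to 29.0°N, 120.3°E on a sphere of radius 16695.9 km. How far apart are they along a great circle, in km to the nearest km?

27776 km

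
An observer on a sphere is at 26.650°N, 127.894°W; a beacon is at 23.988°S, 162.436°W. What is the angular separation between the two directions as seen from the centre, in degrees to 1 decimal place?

60.6°

In radians: φ₁ = 0.4651, φ₂ = -0.4187, Δλ = -34.542° = -0.6029 rad.
Haversine: a = sin²(Δφ/2) + cos φ₁ cos φ₂ sin²(Δλ/2) = 0.1829 + (0.8938)(0.9136)(0.0881) = 0.25487.
Central angle c = 2·arcsin(√a) = 1.05840 rad.
So the angular separation is 60.6°.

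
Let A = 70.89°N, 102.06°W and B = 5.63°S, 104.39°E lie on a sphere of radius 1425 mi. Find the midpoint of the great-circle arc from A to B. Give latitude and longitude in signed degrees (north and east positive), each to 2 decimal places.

49.74°, 116.12°

The central angle between A and B is δ = 1.9654 rad.
With f = 0.5, the slerp weights are sin((1−f)δ)/sin δ = 0.9012 and sin(fδ)/sin δ = 0.9012.
Weighted sum of the unit vectors: (0.9012)·(-0.0684,-0.3202,0.9449) + (0.9012)·(-0.2473,0.9640,-0.0981) = (-0.2845, 0.5802, 0.7631).
Converting back: φ = atan2(z, √(x²+y²)) = 49.74°, λ = atan2(y, x) = 116.12°.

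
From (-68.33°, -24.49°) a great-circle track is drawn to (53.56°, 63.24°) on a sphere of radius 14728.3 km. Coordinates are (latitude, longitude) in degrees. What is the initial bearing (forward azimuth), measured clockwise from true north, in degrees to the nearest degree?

62°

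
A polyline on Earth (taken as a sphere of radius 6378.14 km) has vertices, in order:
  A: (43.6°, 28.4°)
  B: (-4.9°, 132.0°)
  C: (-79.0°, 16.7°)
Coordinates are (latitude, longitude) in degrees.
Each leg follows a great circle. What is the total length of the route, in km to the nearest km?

21492 km

Leg A→B: central angle 1.8014 rad, distance 11489.6 km.
Leg B→C: central angle 1.5682 rad, distance 10002.2 km.
Total: 11489.6 + 10002.2 ≈ 21492 km.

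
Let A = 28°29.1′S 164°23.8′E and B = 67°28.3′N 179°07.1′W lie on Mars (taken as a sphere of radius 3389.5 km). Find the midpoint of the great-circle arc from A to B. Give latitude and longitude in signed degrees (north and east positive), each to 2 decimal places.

19.65°, 169.38°

The central angle between A and B is δ = 1.6887 rad.
With f = 0.5, the slerp weights are sin((1−f)δ)/sin δ = 0.7528 and sin(fδ)/sin δ = 0.7528.
Weighted sum of the unit vectors: (0.7528)·(-0.8466,0.2364,-0.4769) + (0.7528)·(-0.3831,-0.0059,0.9237) = (-0.9256, 0.1735, 0.3363).
Converting back: φ = atan2(z, √(x²+y²)) = 19.65°, λ = atan2(y, x) = 169.38°.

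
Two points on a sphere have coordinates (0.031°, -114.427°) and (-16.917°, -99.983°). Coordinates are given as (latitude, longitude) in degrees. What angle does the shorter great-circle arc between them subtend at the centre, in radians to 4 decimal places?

0.3862 rad

With latitudes φ₁ = 0.031°, φ₂ = -16.917° and longitude difference Δλ = 14.444°:
Haversine: a = sin²(Δφ/2) + cos φ₁ cos φ₂ sin²(Δλ/2) = 0.0217 + (1.0000)(0.9567)(0.0158) = 0.03684.
Central angle c = 2·arcsin(√a) = 0.38625 rad.
So the angular separation is 0.3862 rad.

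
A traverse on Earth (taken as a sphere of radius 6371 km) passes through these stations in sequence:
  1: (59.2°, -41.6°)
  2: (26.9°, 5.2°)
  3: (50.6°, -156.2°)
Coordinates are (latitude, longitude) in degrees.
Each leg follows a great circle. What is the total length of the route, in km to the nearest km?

Leg 1→2: central angle 0.7937 rad, distance 5056.6 km.
Leg 2→3: central angle 1.7588 rad, distance 11205.2 km.
Total: 5056.6 + 11205.2 ≈ 16262 km.

16262 km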